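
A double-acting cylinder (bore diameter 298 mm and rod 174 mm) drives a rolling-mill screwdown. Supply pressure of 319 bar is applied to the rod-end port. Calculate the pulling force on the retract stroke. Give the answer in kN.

F ≈ 1470 kN

Rod-side annular area A_ann = π/4 × (298² − 174²) = 45970 mm^2
On retraction the pressure acts on the annular area (bore minus rod).
F = P × A_ann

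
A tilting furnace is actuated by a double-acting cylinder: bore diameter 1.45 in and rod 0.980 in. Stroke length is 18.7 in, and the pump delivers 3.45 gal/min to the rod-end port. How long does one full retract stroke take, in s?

Rod-side annular area A_ann = π/4 × (1.45² − 0.980²) = 0.8970 in^2
Swept volume V = A × L; t = V / Q = A·L / Q

t ≈ 1.26 s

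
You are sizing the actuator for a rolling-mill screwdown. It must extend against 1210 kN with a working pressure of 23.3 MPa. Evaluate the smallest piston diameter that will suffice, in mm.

Extension force acts on the full piston face: F = P × (π/4)D².
D = √(4F / (πP)) = √(4 × 1210 kN / (π × 23.3 MPa))

D ≈ 257 mm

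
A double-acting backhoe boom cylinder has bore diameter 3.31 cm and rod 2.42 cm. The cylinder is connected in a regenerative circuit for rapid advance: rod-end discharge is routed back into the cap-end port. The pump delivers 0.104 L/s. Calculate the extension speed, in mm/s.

In regeneration the rod-end outflow joins the pump flow into the cap end, so the net volume the pump must supply per unit advance equals the rod cross-section area.
Rod cross-section A_rod = π/4 × (2.42 cm)² = 4.600 cm^2
v = Q_pump / A_rod

v ≈ 226 mm/s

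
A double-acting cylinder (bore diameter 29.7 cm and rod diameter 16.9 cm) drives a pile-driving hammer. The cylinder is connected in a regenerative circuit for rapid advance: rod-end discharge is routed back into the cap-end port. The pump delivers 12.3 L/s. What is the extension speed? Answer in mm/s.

v ≈ 548 mm/s

In regeneration the rod-end outflow joins the pump flow into the cap end, so the net volume the pump must supply per unit advance equals the rod cross-section area.
Rod cross-section A_rod = π/4 × (16.9 cm)² = 224.3 cm^2
v = Q_pump / A_rod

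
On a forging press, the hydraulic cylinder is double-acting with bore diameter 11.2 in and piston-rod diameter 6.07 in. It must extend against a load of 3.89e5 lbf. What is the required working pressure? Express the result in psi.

P ≈ 3950 psi

Cap-side area A_cap = π/4 × (11.2 in)² = 98.52 in^2
P = F / A = 3.89e5 lbf / A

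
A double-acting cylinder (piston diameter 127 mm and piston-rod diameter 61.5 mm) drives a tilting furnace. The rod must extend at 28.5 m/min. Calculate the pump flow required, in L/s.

Q ≈ 6.02 L/s

Cap-side area A_cap = π/4 × (127 mm)² = 12670 mm^2
Q = A × v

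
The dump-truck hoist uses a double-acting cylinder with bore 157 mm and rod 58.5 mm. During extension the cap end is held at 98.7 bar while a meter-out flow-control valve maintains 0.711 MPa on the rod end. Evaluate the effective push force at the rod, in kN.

F ≈ 179 kN

Cap-side area A_cap = π/4 × (157 mm)² = 19360 mm^2
Rod-side annular area A_ann = π/4 × (157² − 58.5²) = 16670 mm^2
Net thrust = P_cap·A_cap − P_rod·A_ann = 191.1 kN − 11.85 kN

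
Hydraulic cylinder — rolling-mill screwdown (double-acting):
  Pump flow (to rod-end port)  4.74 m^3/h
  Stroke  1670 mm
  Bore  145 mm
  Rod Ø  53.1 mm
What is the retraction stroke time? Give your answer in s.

Rod-side annular area A_ann = π/4 × (145² − 53.1²) = 14300 mm^2
Swept volume V = A × L; t = V / Q = A·L / Q

t ≈ 18.1 s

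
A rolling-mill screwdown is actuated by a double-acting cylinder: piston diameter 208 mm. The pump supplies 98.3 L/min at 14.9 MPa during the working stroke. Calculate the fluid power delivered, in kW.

W ≈ 24.4 kW

Hydraulic power = P × Q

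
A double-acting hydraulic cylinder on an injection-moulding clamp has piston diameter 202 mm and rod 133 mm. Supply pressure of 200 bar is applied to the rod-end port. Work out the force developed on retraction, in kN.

F ≈ 363 kN

Rod-side annular area A_ann = π/4 × (202² − 133²) = 18150 mm^2
On retraction the pressure acts on the annular area (bore minus rod).
F = P × A_ann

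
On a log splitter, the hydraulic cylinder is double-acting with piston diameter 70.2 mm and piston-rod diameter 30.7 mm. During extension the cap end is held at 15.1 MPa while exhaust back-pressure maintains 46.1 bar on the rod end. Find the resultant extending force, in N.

Cap-side area A_cap = π/4 × (70.2 mm)² = 3870 mm^2
Rod-side annular area A_ann = π/4 × (70.2² − 30.7²) = 3130 mm^2
Net thrust = P_cap·A_cap − P_rod·A_ann = 58440 N − 14430 N

F ≈ 44000 N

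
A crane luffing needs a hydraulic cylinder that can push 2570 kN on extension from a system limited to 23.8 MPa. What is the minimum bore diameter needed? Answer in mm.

D ≈ 371 mm

Extension force acts on the full piston face: F = P × (π/4)D².
D = √(4F / (πP)) = √(4 × 2570 kN / (π × 23.8 MPa))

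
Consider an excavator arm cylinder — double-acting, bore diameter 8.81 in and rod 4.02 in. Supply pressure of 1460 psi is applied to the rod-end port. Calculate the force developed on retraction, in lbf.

F ≈ 70500 lbf

Rod-side annular area A_ann = π/4 × (8.81² − 4.02²) = 48.27 in^2
On retraction the pressure acts on the annular area (bore minus rod).
F = P × A_ann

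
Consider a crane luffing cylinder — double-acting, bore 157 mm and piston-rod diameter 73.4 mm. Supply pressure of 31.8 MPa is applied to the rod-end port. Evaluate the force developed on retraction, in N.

F ≈ 4.81e5 N

Rod-side annular area A_ann = π/4 × (157² − 73.4²) = 15130 mm^2
On retraction the pressure acts on the annular area (bore minus rod).
F = P × A_ann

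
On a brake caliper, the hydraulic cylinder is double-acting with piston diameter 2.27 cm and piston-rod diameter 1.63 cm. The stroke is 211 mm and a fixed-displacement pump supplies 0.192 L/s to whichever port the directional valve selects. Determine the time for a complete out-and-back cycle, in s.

t ≈ 0.660 s

Cap-side area A_cap = π/4 × (2.27 cm)² = 4.047 cm^2
Rod-side annular area A_ann = π/4 × (2.27² − 1.63²) = 1.960 cm^2
t_ext = A_cap·L/Q = 0.4448 s
t_ret = A_ann·L/Q = 0.2154 s
t_cycle = t_ext + t_ret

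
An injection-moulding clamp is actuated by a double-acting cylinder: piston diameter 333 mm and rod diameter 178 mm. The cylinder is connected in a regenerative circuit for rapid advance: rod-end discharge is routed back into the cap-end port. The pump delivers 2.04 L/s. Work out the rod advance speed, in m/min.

In regeneration the rod-end outflow joins the pump flow into the cap end, so the net volume the pump must supply per unit advance equals the rod cross-section area.
Rod cross-section A_rod = π/4 × (178 mm)² = 24880 mm^2
v = Q_pump / A_rod

v ≈ 4.92 m/min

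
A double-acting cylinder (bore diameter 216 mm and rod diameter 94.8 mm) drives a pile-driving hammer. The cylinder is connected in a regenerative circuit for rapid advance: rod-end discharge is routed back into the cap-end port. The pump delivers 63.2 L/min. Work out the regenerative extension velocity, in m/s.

In regeneration the rod-end outflow joins the pump flow into the cap end, so the net volume the pump must supply per unit advance equals the rod cross-section area.
Rod cross-section A_rod = π/4 × (94.8 mm)² = 7058 mm^2
v = Q_pump / A_rod

v ≈ 0.149 m/s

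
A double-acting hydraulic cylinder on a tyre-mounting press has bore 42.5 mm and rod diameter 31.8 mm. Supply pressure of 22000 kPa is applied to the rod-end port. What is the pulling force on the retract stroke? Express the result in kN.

F ≈ 13.7 kN

Rod-side annular area A_ann = π/4 × (42.5² − 31.8²) = 624.4 mm^2
On retraction the pressure acts on the annular area (bore minus rod).
F = P × A_ann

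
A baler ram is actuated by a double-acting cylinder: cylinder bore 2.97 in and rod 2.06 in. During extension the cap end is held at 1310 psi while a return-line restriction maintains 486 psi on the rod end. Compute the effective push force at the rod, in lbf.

F ≈ 7330 lbf

Cap-side area A_cap = π/4 × (2.97 in)² = 6.928 in^2
Rod-side annular area A_ann = π/4 × (2.97² − 2.06²) = 3.595 in^2
Net thrust = P_cap·A_cap − P_rod·A_ann = 9076 lbf − 1747 lbf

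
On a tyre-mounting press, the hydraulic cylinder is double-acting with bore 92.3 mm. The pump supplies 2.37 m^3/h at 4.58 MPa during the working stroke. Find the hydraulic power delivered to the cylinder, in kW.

W ≈ 3.02 kW

Hydraulic power = P × Q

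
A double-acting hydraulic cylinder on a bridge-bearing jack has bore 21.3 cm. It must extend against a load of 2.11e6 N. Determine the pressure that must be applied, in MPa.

Cap-side area A_cap = π/4 × (21.3 cm)² = 356.3 cm^2
P = F / A = 2.11e6 N / A

P ≈ 59.2 MPa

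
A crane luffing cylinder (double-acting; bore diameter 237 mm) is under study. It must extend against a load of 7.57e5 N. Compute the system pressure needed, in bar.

Cap-side area A_cap = π/4 × (237 mm)² = 44120 mm^2
P = F / A = 7.57e5 N / A

P ≈ 172 bar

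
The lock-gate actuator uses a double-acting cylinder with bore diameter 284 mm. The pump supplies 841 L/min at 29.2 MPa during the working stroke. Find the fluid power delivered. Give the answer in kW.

Hydraulic power = P × Q

W ≈ 409 kW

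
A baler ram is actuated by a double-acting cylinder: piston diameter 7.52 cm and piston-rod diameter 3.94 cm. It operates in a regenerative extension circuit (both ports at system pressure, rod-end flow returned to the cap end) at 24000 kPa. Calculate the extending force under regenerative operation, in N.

F ≈ 29300 N

With equal pressure on both faces, forces on the annular region cancel; the net push is pressure × rod cross-section.
Rod cross-section A_rod = π/4 × (3.94 cm)² = 12.19 cm^2
F = P × A_rod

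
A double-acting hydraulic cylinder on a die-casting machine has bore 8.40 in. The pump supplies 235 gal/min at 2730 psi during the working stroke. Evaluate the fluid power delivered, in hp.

Hydraulic power = P × Q

W ≈ 374 hp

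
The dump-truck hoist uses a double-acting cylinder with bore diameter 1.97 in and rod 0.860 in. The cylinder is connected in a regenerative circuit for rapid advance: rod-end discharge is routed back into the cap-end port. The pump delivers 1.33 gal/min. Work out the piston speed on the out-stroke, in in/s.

v ≈ 8.82 in/s

In regeneration the rod-end outflow joins the pump flow into the cap end, so the net volume the pump must supply per unit advance equals the rod cross-section area.
Rod cross-section A_rod = π/4 × (0.860 in)² = 0.5809 in^2
v = Q_pump / A_rod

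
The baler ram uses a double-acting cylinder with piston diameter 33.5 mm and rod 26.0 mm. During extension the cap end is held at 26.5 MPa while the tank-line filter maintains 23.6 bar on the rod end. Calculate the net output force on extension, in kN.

Cap-side area A_cap = π/4 × (33.5 mm)² = 881.4 mm^2
Rod-side annular area A_ann = π/4 × (33.5² − 26.0²) = 350.5 mm^2
Net thrust = P_cap·A_cap − P_rod·A_ann = 23.36 kN − 0.8271 kN

F ≈ 22.5 kN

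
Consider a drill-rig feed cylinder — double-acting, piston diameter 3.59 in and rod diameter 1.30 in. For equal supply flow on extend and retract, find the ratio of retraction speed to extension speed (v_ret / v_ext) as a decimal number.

Cap-side area A_cap = π/4 × (3.59 in)² = 10.12 in^2
Rod-side annular area A_ann = π/4 × (3.59² − 1.30²) = 8.795 in^2
For equal Q, v ∝ 1/A, so v_ret/v_ext = A_cap/A_ann.

v_ret/v_ext ≈ 1.15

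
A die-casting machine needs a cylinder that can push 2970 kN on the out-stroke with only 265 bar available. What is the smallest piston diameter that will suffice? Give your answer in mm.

D ≈ 378 mm

Extension force acts on the full piston face: F = P × (π/4)D².
D = √(4F / (πP)) = √(4 × 2970 kN / (π × 265 bar))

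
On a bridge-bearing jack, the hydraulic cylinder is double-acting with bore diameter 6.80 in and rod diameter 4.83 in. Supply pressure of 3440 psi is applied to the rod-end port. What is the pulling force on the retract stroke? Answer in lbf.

Rod-side annular area A_ann = π/4 × (6.80² − 4.83²) = 17.99 in^2
On retraction the pressure acts on the annular area (bore minus rod).
F = P × A_ann

F ≈ 61900 lbf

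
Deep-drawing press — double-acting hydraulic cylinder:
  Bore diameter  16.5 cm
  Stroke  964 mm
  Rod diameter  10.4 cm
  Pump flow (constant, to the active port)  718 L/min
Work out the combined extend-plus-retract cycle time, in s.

t ≈ 2.76 s

Cap-side area A_cap = π/4 × (16.5 cm)² = 213.8 cm^2
Rod-side annular area A_ann = π/4 × (16.5² − 10.4²) = 128.9 cm^2
t_ext = A_cap·L/Q = 1.723 s
t_ret = A_ann·L/Q = 1.038 s
t_cycle = t_ext + t_ret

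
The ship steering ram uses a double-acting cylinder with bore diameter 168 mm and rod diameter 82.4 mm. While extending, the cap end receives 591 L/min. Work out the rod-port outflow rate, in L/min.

Q_out ≈ 449 L/min

Cap-side area A_cap = π/4 × (168 mm)² = 22170 mm^2
Rod-side annular area A_ann = π/4 × (168² − 82.4²) = 16830 mm^2
Piston speed v = Q_in/A_cap; rod-end outflow Q_out = v × A_ann = Q_in × A_ann/A_cap.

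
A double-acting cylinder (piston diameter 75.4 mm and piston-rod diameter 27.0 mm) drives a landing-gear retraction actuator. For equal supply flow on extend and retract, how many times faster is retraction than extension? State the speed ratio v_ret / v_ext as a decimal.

v_ret/v_ext ≈ 1.15

Cap-side area A_cap = π/4 × (75.4 mm)² = 4465 mm^2
Rod-side annular area A_ann = π/4 × (75.4² − 27.0²) = 3893 mm^2
For equal Q, v ∝ 1/A, so v_ret/v_ext = A_cap/A_ann.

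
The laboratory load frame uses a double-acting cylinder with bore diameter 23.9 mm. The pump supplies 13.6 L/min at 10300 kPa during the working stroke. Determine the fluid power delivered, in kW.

W ≈ 2.33 kW

Hydraulic power = P × Q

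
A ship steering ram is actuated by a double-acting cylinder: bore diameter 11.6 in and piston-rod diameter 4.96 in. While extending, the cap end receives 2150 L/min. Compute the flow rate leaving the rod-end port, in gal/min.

Q_out ≈ 464 gal/min

Cap-side area A_cap = π/4 × (11.6 in)² = 105.7 in^2
Rod-side annular area A_ann = π/4 × (11.6² − 4.96²) = 86.36 in^2
Piston speed v = Q_in/A_cap; rod-end outflow Q_out = v × A_ann = Q_in × A_ann/A_cap.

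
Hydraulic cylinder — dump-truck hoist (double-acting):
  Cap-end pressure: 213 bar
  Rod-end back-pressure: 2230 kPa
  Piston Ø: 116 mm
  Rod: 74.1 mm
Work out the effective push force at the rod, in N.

Cap-side area A_cap = π/4 × (116 mm)² = 10570 mm^2
Rod-side annular area A_ann = π/4 × (116² − 74.1²) = 6256 mm^2
Net thrust = P_cap·A_cap − P_rod·A_ann = 2.251e5 N − 13950 N

F ≈ 2.11e5 N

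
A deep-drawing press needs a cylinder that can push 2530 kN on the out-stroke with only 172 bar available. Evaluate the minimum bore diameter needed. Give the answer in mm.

D ≈ 433 mm

Extension force acts on the full piston face: F = P × (π/4)D².
D = √(4F / (πP)) = √(4 × 2530 kN / (π × 172 bar))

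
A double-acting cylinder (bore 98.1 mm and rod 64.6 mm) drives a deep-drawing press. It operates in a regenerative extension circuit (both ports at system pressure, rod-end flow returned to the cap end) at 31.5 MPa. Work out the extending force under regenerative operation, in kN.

F ≈ 103 kN

With equal pressure on both faces, forces on the annular region cancel; the net push is pressure × rod cross-section.
Rod cross-section A_rod = π/4 × (64.6 mm)² = 3278 mm^2
F = P × A_rod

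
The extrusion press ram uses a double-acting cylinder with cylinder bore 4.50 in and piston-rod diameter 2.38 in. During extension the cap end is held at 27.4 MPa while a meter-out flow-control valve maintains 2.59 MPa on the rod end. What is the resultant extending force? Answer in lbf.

Cap-side area A_cap = π/4 × (4.50 in)² = 15.90 in^2
Rod-side annular area A_ann = π/4 × (4.50² − 2.38²) = 11.46 in^2
Net thrust = P_cap·A_cap − P_rod·A_ann = 63200 lbf − 4303 lbf

F ≈ 58900 lbf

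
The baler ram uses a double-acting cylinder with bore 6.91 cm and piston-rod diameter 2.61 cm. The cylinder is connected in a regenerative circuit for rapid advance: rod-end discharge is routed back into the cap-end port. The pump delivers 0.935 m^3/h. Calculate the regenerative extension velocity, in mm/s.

v ≈ 485 mm/s

In regeneration the rod-end outflow joins the pump flow into the cap end, so the net volume the pump must supply per unit advance equals the rod cross-section area.
Rod cross-section A_rod = π/4 × (2.61 cm)² = 5.350 cm^2
v = Q_pump / A_rod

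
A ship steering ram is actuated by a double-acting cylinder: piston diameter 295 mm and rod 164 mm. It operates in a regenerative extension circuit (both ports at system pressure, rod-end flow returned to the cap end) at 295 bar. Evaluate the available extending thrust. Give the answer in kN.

F ≈ 623 kN

With equal pressure on both faces, forces on the annular region cancel; the net push is pressure × rod cross-section.
Rod cross-section A_rod = π/4 × (164 mm)² = 21120 mm^2
F = P × A_rod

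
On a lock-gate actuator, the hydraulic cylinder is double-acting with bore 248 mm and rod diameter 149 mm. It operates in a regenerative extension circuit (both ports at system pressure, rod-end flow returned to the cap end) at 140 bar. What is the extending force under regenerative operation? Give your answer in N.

With equal pressure on both faces, forces on the annular region cancel; the net push is pressure × rod cross-section.
Rod cross-section A_rod = π/4 × (149 mm)² = 17440 mm^2
F = P × A_rod

F ≈ 2.44e5 N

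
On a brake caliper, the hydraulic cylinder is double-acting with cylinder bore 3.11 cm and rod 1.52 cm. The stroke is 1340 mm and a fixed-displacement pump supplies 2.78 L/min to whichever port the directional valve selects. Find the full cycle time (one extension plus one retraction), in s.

Cap-side area A_cap = π/4 × (3.11 cm)² = 7.596 cm^2
Rod-side annular area A_ann = π/4 × (3.11² − 1.52²) = 5.782 cm^2
t_ext = A_cap·L/Q = 21.97 s
t_ret = A_ann·L/Q = 16.72 s
t_cycle = t_ext + t_ret

t ≈ 38.7 s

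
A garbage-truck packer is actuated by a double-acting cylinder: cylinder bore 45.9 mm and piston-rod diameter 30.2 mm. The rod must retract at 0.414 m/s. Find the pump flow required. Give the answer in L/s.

Q ≈ 0.388 L/s

Rod-side annular area A_ann = π/4 × (45.9² − 30.2²) = 938.4 mm^2
Q = A × v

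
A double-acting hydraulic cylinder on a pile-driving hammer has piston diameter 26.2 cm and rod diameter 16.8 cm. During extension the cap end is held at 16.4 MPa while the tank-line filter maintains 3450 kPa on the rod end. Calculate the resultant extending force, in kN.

Cap-side area A_cap = π/4 × (26.2 cm)² = 539.1 cm^2
Rod-side annular area A_ann = π/4 × (26.2² − 16.8²) = 317.5 cm^2
Net thrust = P_cap·A_cap − P_rod·A_ann = 884.2 kN − 109.5 kN

F ≈ 775 kN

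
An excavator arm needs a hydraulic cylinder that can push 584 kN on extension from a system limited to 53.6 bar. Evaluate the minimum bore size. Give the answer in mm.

Extension force acts on the full piston face: F = P × (π/4)D².
D = √(4F / (πP)) = √(4 × 584 kN / (π × 53.6 bar))

D ≈ 372 mm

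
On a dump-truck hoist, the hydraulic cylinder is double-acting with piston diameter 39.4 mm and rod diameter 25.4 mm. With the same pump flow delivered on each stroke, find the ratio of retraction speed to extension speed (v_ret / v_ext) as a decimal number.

Cap-side area A_cap = π/4 × (39.4 mm)² = 1219 mm^2
Rod-side annular area A_ann = π/4 × (39.4² − 25.4²) = 712.5 mm^2
For equal Q, v ∝ 1/A, so v_ret/v_ext = A_cap/A_ann.

v_ret/v_ext ≈ 1.71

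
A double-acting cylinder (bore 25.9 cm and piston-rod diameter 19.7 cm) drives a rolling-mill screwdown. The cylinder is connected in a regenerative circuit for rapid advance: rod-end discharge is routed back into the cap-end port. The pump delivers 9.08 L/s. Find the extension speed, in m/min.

In regeneration the rod-end outflow joins the pump flow into the cap end, so the net volume the pump must supply per unit advance equals the rod cross-section area.
Rod cross-section A_rod = π/4 × (19.7 cm)² = 304.8 cm^2
v = Q_pump / A_rod

v ≈ 17.9 m/min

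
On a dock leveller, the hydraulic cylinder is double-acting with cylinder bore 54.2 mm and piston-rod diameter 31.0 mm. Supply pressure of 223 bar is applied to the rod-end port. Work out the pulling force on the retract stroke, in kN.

F ≈ 34.6 kN

Rod-side annular area A_ann = π/4 × (54.2² − 31.0²) = 1552 mm^2
On retraction the pressure acts on the annular area (bore minus rod).
F = P × A_ann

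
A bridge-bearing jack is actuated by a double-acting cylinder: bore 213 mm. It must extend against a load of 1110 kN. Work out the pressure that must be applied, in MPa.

P ≈ 31.2 MPa

Cap-side area A_cap = π/4 × (213 mm)² = 35630 mm^2
P = F / A = 1110 kN / A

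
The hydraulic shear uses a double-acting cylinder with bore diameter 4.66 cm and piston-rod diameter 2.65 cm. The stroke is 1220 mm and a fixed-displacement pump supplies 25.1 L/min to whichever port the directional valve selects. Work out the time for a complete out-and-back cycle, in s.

Cap-side area A_cap = π/4 × (4.66 cm)² = 17.06 cm^2
Rod-side annular area A_ann = π/4 × (4.66² − 2.65²) = 11.54 cm^2
t_ext = A_cap·L/Q = 4.974 s
t_ret = A_ann·L/Q = 3.365 s
t_cycle = t_ext + t_ret

t ≈ 8.34 s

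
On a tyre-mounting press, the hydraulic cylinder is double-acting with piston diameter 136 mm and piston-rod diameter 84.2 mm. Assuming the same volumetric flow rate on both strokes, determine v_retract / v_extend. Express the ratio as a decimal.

Cap-side area A_cap = π/4 × (136 mm)² = 14530 mm^2
Rod-side annular area A_ann = π/4 × (136² − 84.2²) = 8959 mm^2
For equal Q, v ∝ 1/A, so v_ret/v_ext = A_cap/A_ann.

v_ret/v_ext ≈ 1.62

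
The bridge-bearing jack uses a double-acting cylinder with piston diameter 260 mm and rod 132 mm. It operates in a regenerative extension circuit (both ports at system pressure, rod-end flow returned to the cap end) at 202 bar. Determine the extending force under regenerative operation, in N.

With equal pressure on both faces, forces on the annular region cancel; the net push is pressure × rod cross-section.
Rod cross-section A_rod = π/4 × (132 mm)² = 13680 mm^2
F = P × A_rod

F ≈ 2.76e5 N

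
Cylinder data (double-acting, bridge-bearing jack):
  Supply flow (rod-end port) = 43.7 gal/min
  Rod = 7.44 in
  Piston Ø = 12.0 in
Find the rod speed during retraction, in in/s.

Rod-side annular area A_ann = π/4 × (12.0² − 7.44²) = 69.62 in^2
Flow into the rod-end port fills the annular volume.
v = Q / A

v ≈ 2.42 in/s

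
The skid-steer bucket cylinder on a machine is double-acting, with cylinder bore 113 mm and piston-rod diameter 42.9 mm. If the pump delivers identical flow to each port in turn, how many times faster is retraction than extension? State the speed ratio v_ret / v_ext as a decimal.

v_ret/v_ext ≈ 1.17

Cap-side area A_cap = π/4 × (113 mm)² = 10030 mm^2
Rod-side annular area A_ann = π/4 × (113² − 42.9²) = 8583 mm^2
For equal Q, v ∝ 1/A, so v_ret/v_ext = A_cap/A_ann.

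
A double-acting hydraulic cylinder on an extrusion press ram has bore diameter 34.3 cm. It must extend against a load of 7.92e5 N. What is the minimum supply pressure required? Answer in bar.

Cap-side area A_cap = π/4 × (34.3 cm)² = 924.0 cm^2
P = F / A = 7.92e5 N / A

P ≈ 85.7 bar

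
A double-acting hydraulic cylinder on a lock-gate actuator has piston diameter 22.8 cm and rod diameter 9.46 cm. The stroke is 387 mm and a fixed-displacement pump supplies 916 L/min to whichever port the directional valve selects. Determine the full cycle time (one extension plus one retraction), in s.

Cap-side area A_cap = π/4 × (22.8 cm)² = 408.3 cm^2
Rod-side annular area A_ann = π/4 × (22.8² − 9.46²) = 338.0 cm^2
t_ext = A_cap·L/Q = 1.035 s
t_ret = A_ann·L/Q = 0.8568 s
t_cycle = t_ext + t_ret

t ≈ 1.89 s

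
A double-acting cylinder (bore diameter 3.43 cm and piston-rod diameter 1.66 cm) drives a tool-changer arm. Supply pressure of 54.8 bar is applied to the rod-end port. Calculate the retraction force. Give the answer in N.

F ≈ 3880 N

Rod-side annular area A_ann = π/4 × (3.43² − 1.66²) = 7.076 cm^2
On retraction the pressure acts on the annular area (bore minus rod).
F = P × A_ann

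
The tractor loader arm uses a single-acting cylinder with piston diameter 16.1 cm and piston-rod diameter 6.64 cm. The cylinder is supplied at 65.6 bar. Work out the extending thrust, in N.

Cap-side area A_cap = π/4 × (16.1 cm)² = 203.6 cm^2
F = P × A_cap = 65.6 bar × A_cap

F ≈ 1.34e5 N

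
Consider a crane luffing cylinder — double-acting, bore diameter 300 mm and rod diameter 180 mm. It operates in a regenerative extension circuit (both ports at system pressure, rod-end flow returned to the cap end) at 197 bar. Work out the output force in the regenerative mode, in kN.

F ≈ 501 kN

With equal pressure on both faces, forces on the annular region cancel; the net push is pressure × rod cross-section.
Rod cross-section A_rod = π/4 × (180 mm)² = 25450 mm^2
F = P × A_rod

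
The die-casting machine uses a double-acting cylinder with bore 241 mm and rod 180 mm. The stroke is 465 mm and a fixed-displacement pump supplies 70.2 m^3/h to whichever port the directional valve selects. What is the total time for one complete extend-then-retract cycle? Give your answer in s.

t ≈ 1.57 s

Cap-side area A_cap = π/4 × (241 mm)² = 45620 mm^2
Rod-side annular area A_ann = π/4 × (241² − 180²) = 20170 mm^2
t_ext = A_cap·L/Q = 1.088 s
t_ret = A_ann·L/Q = 0.4810 s
t_cycle = t_ext + t_ret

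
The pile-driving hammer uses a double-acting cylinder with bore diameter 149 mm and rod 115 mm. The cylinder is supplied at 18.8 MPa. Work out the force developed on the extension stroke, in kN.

Cap-side area A_cap = π/4 × (149 mm)² = 17440 mm^2
F = P × A_cap = 18.8 MPa × A_cap

F ≈ 328 kN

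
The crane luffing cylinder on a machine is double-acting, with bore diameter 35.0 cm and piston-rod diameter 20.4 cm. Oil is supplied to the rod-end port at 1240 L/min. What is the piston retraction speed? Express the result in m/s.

Rod-side annular area A_ann = π/4 × (35.0² − 20.4²) = 635.3 cm^2
Flow into the rod-end port fills the annular volume.
v = Q / A

v ≈ 0.325 m/s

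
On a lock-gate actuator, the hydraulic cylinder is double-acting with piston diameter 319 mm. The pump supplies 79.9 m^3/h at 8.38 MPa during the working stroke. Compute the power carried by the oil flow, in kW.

Hydraulic power = P × Q

W ≈ 186 kW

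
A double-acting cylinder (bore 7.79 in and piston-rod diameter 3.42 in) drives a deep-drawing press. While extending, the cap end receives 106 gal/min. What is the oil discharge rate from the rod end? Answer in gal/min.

Q_out ≈ 85.6 gal/min

Cap-side area A_cap = π/4 × (7.79 in)² = 47.66 in^2
Rod-side annular area A_ann = π/4 × (7.79² − 3.42²) = 38.47 in^2
Piston speed v = Q_in/A_cap; rod-end outflow Q_out = v × A_ann = Q_in × A_ann/A_cap.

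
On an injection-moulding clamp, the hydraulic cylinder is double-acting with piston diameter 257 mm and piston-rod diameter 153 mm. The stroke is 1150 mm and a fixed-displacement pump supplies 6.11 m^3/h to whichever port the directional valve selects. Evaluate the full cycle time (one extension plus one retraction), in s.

Cap-side area A_cap = π/4 × (257 mm)² = 51870 mm^2
Rod-side annular area A_ann = π/4 × (257² − 153²) = 33490 mm^2
t_ext = A_cap·L/Q = 35.15 s
t_ret = A_ann·L/Q = 22.69 s
t_cycle = t_ext + t_ret

t ≈ 57.8 s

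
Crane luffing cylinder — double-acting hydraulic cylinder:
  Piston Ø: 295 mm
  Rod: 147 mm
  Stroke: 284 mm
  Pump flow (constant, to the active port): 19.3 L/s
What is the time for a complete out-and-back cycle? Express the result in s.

Cap-side area A_cap = π/4 × (295 mm)² = 68350 mm^2
Rod-side annular area A_ann = π/4 × (295² − 147²) = 51380 mm^2
t_ext = A_cap·L/Q = 1.006 s
t_ret = A_ann·L/Q = 0.7560 s
t_cycle = t_ext + t_ret

t ≈ 1.76 s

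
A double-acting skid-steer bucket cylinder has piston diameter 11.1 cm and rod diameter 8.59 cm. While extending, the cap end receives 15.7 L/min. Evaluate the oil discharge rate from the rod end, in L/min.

Q_out ≈ 6.30 L/min

Cap-side area A_cap = π/4 × (11.1 cm)² = 96.77 cm^2
Rod-side annular area A_ann = π/4 × (11.1² − 8.59²) = 38.82 cm^2
Piston speed v = Q_in/A_cap; rod-end outflow Q_out = v × A_ann = Q_in × A_ann/A_cap.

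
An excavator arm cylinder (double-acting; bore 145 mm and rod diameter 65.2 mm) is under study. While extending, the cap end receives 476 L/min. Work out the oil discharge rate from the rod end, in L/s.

Cap-side area A_cap = π/4 × (145 mm)² = 16510 mm^2
Rod-side annular area A_ann = π/4 × (145² − 65.2²) = 13170 mm^2
Piston speed v = Q_in/A_cap; rod-end outflow Q_out = v × A_ann = Q_in × A_ann/A_cap.

Q_out ≈ 6.33 L/s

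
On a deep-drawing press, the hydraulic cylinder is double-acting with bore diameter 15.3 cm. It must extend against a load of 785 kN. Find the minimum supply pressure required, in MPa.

Cap-side area A_cap = π/4 × (15.3 cm)² = 183.9 cm^2
P = F / A = 785 kN / A

P ≈ 42.7 MPa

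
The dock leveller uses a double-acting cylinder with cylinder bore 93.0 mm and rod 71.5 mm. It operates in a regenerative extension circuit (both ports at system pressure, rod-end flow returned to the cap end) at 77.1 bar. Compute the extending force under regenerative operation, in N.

F ≈ 31000 N

With equal pressure on both faces, forces on the annular region cancel; the net push is pressure × rod cross-section.
Rod cross-section A_rod = π/4 × (71.5 mm)² = 4015 mm^2
F = P × A_rod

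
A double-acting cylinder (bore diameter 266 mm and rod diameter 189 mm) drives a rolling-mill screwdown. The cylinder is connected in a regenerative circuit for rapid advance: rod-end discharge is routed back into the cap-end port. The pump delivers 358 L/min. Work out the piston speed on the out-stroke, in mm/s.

In regeneration the rod-end outflow joins the pump flow into the cap end, so the net volume the pump must supply per unit advance equals the rod cross-section area.
Rod cross-section A_rod = π/4 × (189 mm)² = 28060 mm^2
v = Q_pump / A_rod

v ≈ 213 mm/s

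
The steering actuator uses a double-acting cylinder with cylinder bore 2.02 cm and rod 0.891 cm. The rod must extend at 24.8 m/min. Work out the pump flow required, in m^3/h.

Cap-side area A_cap = π/4 × (2.02 cm)² = 3.205 cm^2
Q = A × v

Q ≈ 0.477 m^3/h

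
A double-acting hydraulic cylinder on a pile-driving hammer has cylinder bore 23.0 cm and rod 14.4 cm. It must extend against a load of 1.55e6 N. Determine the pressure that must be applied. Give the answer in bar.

Cap-side area A_cap = π/4 × (23.0 cm)² = 415.5 cm^2
P = F / A = 1.55e6 N / A

P ≈ 373 bar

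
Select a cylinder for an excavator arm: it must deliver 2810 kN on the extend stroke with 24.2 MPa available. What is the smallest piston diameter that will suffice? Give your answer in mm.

Extension force acts on the full piston face: F = P × (π/4)D².
D = √(4F / (πP)) = √(4 × 2810 kN / (π × 24.2 MPa))

D ≈ 385 mm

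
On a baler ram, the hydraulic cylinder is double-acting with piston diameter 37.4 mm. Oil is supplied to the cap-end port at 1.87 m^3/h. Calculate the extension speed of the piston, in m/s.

v ≈ 0.473 m/s

Cap-side area A_cap = π/4 × (37.4 mm)² = 1099 mm^2
v = Q / A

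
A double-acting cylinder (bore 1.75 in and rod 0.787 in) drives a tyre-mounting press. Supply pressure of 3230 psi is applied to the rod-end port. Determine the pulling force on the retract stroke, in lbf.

F ≈ 6200 lbf

Rod-side annular area A_ann = π/4 × (1.75² − 0.787²) = 1.919 in^2
On retraction the pressure acts on the annular area (bore minus rod).
F = P × A_ann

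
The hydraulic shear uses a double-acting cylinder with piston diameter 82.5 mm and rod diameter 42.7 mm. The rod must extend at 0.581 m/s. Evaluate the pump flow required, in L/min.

Cap-side area A_cap = π/4 × (82.5 mm)² = 5346 mm^2
Q = A × v

Q ≈ 186 L/min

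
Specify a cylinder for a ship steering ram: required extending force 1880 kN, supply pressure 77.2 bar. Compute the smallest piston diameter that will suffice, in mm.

D ≈ 557 mm

Extension force acts on the full piston face: F = P × (π/4)D².
D = √(4F / (πP)) = √(4 × 1880 kN / (π × 77.2 bar))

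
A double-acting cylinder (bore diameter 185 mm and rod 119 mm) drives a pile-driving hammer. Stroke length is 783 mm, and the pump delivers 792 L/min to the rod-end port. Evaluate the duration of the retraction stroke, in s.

Rod-side annular area A_ann = π/4 × (185² − 119²) = 15760 mm^2
Swept volume V = A × L; t = V / Q = A·L / Q

t ≈ 0.935 s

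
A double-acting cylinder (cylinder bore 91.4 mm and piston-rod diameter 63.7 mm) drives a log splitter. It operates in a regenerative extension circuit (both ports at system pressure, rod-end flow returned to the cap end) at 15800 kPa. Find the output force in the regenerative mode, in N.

F ≈ 50400 N

With equal pressure on both faces, forces on the annular region cancel; the net push is pressure × rod cross-section.
Rod cross-section A_rod = π/4 × (63.7 mm)² = 3187 mm^2
F = P × A_rod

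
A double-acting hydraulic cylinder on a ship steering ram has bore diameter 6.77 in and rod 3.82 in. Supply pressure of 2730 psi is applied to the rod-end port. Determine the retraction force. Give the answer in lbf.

F ≈ 67000 lbf

Rod-side annular area A_ann = π/4 × (6.77² − 3.82²) = 24.54 in^2
On retraction the pressure acts on the annular area (bore minus rod).
F = P × A_ann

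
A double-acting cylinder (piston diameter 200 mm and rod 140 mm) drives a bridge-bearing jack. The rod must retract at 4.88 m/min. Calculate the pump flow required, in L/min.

Q ≈ 78.2 L/min

Rod-side annular area A_ann = π/4 × (200² − 140²) = 16020 mm^2
Q = A × v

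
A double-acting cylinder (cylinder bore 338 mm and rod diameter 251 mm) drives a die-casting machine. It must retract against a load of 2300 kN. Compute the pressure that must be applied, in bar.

Rod-side annular area A_ann = π/4 × (338² − 251²) = 40250 mm^2
Retraction: pressure acts on the annular area.
P = F / A = 2300 kN / A

P ≈ 571 bar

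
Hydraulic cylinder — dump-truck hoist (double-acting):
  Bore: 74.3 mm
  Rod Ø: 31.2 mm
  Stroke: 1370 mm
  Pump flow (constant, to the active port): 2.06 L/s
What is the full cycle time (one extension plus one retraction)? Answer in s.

t ≈ 5.26 s

Cap-side area A_cap = π/4 × (74.3 mm)² = 4336 mm^2
Rod-side annular area A_ann = π/4 × (74.3² − 31.2²) = 3571 mm^2
t_ext = A_cap·L/Q = 2.884 s
t_ret = A_ann·L/Q = 2.375 s
t_cycle = t_ext + t_ret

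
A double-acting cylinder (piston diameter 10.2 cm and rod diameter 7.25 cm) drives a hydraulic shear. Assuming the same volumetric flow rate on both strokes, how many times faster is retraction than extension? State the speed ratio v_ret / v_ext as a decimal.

Cap-side area A_cap = π/4 × (10.2 cm)² = 81.71 cm^2
Rod-side annular area A_ann = π/4 × (10.2² − 7.25²) = 40.43 cm^2
For equal Q, v ∝ 1/A, so v_ret/v_ext = A_cap/A_ann.

v_ret/v_ext ≈ 2.02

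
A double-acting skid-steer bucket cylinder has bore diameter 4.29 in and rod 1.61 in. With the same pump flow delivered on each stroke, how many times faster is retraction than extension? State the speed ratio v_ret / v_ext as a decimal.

v_ret/v_ext ≈ 1.16

Cap-side area A_cap = π/4 × (4.29 in)² = 14.45 in^2
Rod-side annular area A_ann = π/4 × (4.29² − 1.61²) = 12.42 in^2
For equal Q, v ∝ 1/A, so v_ret/v_ext = A_cap/A_ann.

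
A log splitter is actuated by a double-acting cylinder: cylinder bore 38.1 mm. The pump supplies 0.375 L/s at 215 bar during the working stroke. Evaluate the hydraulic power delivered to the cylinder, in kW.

Hydraulic power = P × Q

W ≈ 8.06 kW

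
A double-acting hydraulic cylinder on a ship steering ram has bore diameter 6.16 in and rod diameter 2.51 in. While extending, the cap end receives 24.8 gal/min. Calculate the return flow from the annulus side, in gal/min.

Cap-side area A_cap = π/4 × (6.16 in)² = 29.80 in^2
Rod-side annular area A_ann = π/4 × (6.16² − 2.51²) = 24.85 in^2
Piston speed v = Q_in/A_cap; rod-end outflow Q_out = v × A_ann = Q_in × A_ann/A_cap.

Q_out ≈ 20.7 gal/min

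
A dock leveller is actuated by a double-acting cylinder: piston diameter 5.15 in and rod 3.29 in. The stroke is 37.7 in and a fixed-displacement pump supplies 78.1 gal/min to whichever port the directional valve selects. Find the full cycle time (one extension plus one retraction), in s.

t ≈ 4.16 s

Cap-side area A_cap = π/4 × (5.15 in)² = 20.83 in^2
Rod-side annular area A_ann = π/4 × (5.15² − 3.29²) = 12.33 in^2
t_ext = A_cap·L/Q = 2.612 s
t_ret = A_ann·L/Q = 1.546 s
t_cycle = t_ext + t_ret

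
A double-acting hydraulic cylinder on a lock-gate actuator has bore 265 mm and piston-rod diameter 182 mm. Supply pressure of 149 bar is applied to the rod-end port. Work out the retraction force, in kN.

F ≈ 434 kN

Rod-side annular area A_ann = π/4 × (265² − 182²) = 29140 mm^2
On retraction the pressure acts on the annular area (bore minus rod).
F = P × A_ann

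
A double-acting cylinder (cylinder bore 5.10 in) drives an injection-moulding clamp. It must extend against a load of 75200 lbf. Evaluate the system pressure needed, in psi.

P ≈ 3680 psi

Cap-side area A_cap = π/4 × (5.10 in)² = 20.43 in^2
P = F / A = 75200 lbf / A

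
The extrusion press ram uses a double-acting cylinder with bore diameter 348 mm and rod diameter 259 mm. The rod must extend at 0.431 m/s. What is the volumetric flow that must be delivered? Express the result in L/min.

Q ≈ 2460 L/min

Cap-side area A_cap = π/4 × (348 mm)² = 95110 mm^2
Q = A × v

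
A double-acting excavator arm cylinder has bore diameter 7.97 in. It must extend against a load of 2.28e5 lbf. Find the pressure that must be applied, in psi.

Cap-side area A_cap = π/4 × (7.97 in)² = 49.89 in^2
P = F / A = 2.28e5 lbf / A

P ≈ 4570 psi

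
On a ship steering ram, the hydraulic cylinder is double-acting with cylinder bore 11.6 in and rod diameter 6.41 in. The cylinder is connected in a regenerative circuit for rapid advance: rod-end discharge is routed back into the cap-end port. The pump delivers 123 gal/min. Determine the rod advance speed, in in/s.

In regeneration the rod-end outflow joins the pump flow into the cap end, so the net volume the pump must supply per unit advance equals the rod cross-section area.
Rod cross-section A_rod = π/4 × (6.41 in)² = 32.27 in^2
v = Q_pump / A_rod

v ≈ 14.7 in/s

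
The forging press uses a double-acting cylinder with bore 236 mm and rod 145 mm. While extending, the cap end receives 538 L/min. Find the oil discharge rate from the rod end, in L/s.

Q_out ≈ 5.58 L/s

Cap-side area A_cap = π/4 × (236 mm)² = 43740 mm^2
Rod-side annular area A_ann = π/4 × (236² − 145²) = 27230 mm^2
Piston speed v = Q_in/A_cap; rod-end outflow Q_out = v × A_ann = Q_in × A_ann/A_cap.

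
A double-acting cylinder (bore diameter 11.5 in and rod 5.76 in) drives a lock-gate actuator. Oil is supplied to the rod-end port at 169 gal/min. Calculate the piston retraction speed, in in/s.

Rod-side annular area A_ann = π/4 × (11.5² − 5.76²) = 77.81 in^2
Flow into the rod-end port fills the annular volume.
v = Q / A

v ≈ 8.36 in/s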